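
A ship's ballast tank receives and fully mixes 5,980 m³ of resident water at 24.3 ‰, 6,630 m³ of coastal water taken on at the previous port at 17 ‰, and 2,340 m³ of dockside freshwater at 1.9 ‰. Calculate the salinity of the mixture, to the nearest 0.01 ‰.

Mass of salt is conserved:
salt = 5,980×24.3 + 6,630×17 + 2,340×1.9 = 145,314 + 112,710 + 4,446 = 262,470
volume = 5,980 + 6,630 + 2,340 = 14,950 m³
S = 262,470 / 14,950 = 17.5565 ‰

17.56 ‰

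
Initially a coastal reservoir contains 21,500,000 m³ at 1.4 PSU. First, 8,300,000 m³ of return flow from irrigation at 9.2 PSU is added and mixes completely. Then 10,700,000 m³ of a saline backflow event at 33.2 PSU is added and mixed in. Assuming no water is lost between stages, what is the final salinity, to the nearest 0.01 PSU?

Salt balance:
Initial salt = 21,500,000×1.4 = 30,100,000
After stage 1: salt = 30,100,000 + 8,300,000×9.2 = 106,460,000; volume = 29,800,000 m³; S = 3.572 PSU
After stage 2: salt = 106,460,000 + 10,700,000×33.2 = 461,700,000; volume = 40,500,000 m³
S = 461,700,000 / 40,500,000 = 11.4 PSU

11.40 PSU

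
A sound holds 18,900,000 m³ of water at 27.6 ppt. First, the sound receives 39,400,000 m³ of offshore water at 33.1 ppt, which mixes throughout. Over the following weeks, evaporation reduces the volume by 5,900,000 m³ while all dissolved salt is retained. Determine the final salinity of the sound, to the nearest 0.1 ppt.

After mixing: salt = 18,900,000×27.6 + 39,400,000×33.1 = 1,825,780,000; volume = 58,300,000 m³
After evaporation: salt unchanged = 1,825,780,000; volume = 58,300,000 − 5,900,000 = 52,400,000 m³
S = 1,825,780,000 / 52,400,000 = 34.8431 ppt

34.8 ppt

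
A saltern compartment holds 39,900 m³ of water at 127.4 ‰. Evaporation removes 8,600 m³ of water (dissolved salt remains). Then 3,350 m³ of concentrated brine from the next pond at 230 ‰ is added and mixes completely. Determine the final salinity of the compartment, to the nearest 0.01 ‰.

168.94 ‰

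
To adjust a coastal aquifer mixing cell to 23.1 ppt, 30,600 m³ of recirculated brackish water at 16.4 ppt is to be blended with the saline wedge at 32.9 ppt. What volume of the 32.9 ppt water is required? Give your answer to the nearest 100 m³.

20900 m³

Salt balance: 30,600×16.4 + V×32.9 = (30,600+V)×23.1
501,840 + 32.9V = 706,860 + 23.1V
205,020 = 9.8V
V = 20,920.41 m³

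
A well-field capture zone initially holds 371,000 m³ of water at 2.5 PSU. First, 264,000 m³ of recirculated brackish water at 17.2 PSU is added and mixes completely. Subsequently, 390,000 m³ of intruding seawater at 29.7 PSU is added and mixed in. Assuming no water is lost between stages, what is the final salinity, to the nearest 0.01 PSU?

By conservation of dissolved salt,
Initial salt = 371,000×2.5 = 927,500
After stage 1: salt = 927,500 + 264,000×17.2 = 5,468,300; volume = 635,000 m³; S = 8.611 PSU
After stage 2: salt = 5,468,300 + 390,000×29.7 = 17,051,300; volume = 1,025,000 m³
S = 17,051,300 / 1,025,000 = 16.6354 PSU

16.64 PSU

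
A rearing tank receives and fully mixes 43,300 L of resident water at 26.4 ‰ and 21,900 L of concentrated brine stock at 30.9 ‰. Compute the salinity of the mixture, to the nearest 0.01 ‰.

Conserving salt mass:
salt = 43,300×26.4 + 21,900×30.9 = 1,143,120 + 676,710 = 1,819,830
volume = 43,300 + 21,900 = 65,200 L
S = 1,819,830 / 65,200 = 27.9115 ‰

27.91 ‰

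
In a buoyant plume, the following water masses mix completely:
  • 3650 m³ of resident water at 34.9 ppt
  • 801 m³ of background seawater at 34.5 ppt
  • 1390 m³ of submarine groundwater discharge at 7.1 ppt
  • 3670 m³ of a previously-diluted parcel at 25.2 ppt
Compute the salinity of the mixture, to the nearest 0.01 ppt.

27.06 ppt

Total salt / total volume:
salt = 3,650×34.9 + 801×34.5 + 1,390×7.1 + 3,670×25.2 = 127,385 + 27,634.5 + 9,869 + 92,484 = 257,372.5
volume = 3,650 + 801 + 1,390 + 3,670 = 9,511 m³
S = 257,372.5 / 9,511 = 27.0605 ppt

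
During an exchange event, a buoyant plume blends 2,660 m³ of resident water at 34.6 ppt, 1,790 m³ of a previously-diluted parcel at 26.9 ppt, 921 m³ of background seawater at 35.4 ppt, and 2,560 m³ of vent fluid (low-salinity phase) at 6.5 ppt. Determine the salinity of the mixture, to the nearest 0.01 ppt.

Mass of salt is conserved:
salt = 2,660×34.6 + 1,790×26.9 + 921×35.4 + 2,560×6.5 = 92,036 + 48,151 + 32,603.4 + 16,640 = 189,430.4
volume = 2,660 + 1,790 + 921 + 2,560 = 7,931 m³
S = 189,430.4 / 7,931 = 23.8848 ppt

23.88 ppt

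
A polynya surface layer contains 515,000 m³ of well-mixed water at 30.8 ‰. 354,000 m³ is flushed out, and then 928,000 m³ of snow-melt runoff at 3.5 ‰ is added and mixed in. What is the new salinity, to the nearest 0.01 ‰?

7.54 ‰

Remaining after removal: 161,000 m³ at 30.8 ‰ (salt = 4,958,800)
After addition: salt = 4,958,800 + 928,000×3.5 = 8,206,800; volume = 1,089,000 m³
S = 8,206,800 / 1,089,000 = 7.5361 ‰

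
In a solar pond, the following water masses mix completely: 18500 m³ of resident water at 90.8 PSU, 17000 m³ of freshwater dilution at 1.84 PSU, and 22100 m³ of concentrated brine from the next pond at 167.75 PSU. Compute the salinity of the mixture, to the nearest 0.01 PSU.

94.07 PSU

Salt balance:
salt = 18,500×90.8 + 17,000×1.84 + 22,100×167.75 = 1,679,800 + 31,280 + 3,707,275 = 5,418,355
volume = 18,500 + 17,000 + 22,100 = 57,600 m³
S = 5,418,355 / 57,600 = 94.0687 PSU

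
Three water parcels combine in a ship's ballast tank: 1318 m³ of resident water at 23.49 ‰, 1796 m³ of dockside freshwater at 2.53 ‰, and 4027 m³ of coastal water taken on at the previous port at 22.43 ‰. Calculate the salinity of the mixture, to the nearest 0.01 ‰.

17.62 ‰

Conserving salt mass:
salt = 1,318×23.49 + 1,796×2.53 + 4,027×22.43 = 30,959.82 + 4,543.88 + 90,325.61 = 125,829.31
volume = 1,318 + 1,796 + 4,027 = 7,141 m³
S = 125,829.31 / 7,141 = 17.6207 ‰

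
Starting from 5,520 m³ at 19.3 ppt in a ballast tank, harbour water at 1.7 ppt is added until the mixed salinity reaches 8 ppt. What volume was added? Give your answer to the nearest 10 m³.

Salt balance: 5,520×19.3 + V×1.7 = (5,520+V)×8
106,536 + 1.7V = 44,160 + 8V
62,376 = 6.3V
V = 9,900.95 m³

9900 m³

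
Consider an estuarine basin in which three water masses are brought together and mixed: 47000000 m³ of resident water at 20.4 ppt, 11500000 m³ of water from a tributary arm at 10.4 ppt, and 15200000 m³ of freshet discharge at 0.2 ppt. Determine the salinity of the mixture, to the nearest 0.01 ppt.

14.67 ppt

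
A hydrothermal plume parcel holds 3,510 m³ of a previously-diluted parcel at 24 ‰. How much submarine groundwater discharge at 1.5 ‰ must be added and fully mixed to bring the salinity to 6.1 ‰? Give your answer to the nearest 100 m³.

Salt balance: 3,510×24 + V×1.5 = (3,510+V)×6.1
84,240 + 1.5V = 21,411 + 6.1V
62,829 = 4.6V
V = 13,658.48 m³

13700 m³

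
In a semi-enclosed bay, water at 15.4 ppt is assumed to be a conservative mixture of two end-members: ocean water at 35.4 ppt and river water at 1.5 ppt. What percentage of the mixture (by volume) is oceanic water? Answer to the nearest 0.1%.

Let g be the oceanic fraction. Salt balance per unit volume:
g×35.4 + (1−g)×1.5 = 15.4
g = (15.4 − 1.5) / (35.4 − 1.5) = 13.9/33.9 = 0.41

41.0%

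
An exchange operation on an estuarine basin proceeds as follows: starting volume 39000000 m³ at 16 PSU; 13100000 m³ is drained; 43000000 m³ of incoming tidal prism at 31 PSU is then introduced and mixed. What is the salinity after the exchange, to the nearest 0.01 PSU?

25.36 PSU

Remaining after removal: 25,900,000 m³ at 16 PSU (salt = 414,400,000)
After addition: salt = 414,400,000 + 43,000,000×31 = 1,747,400,000; volume = 68,900,000 m³
S = 1,747,400,000 / 68,900,000 = 25.3614 PSU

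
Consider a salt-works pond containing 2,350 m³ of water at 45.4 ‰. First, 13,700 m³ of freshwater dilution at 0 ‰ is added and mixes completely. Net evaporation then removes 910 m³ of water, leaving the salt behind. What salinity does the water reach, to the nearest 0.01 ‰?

After mixing: salt = 2,350×45.4 + 13,700×0 = 106,690; volume = 16,050 m³
After evaporation: salt unchanged = 106,690; volume = 16,050 − 910 = 15,140 m³
S = 106,690 / 15,140 = 7.0469 ‰

7.05 ‰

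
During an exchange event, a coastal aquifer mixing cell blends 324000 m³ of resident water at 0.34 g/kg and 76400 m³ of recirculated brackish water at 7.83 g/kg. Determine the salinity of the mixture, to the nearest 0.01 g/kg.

1.77 g/kg

Salt balance:
salt = 324,000×0.34 + 76,400×7.83 = 110,160 + 598,212 = 708,372
volume = 324,000 + 76,400 = 400,400 m³
S = 708,372 / 400,400 = 1.7692 g/kg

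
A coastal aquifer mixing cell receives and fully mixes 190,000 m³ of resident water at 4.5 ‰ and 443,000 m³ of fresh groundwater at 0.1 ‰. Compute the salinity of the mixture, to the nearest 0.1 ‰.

1.4 ‰

Salt balance:
salt = 190,000×4.5 + 443,000×0.1 = 855,000 + 44,300 = 899,300
volume = 190,000 + 443,000 = 633,000 m³
S = 899,300 / 633,000 = 1.421 ‰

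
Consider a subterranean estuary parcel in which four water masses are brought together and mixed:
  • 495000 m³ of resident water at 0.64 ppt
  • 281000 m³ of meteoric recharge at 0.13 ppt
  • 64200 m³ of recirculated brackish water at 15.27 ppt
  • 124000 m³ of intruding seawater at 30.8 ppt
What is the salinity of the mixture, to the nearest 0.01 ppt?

By conservation of dissolved salt,
salt = 495,000×0.64 + 281,000×0.13 + 64,200×15.27 + 124,000×30.8 = 316,800 + 36,530 + 980,334 + 3,819,200 = 5,152,864
volume = 495,000 + 281,000 + 64,200 + 124,000 = 964,200 m³
S = 5,152,864 / 964,200 = 5.3442 ppt

5.34 ppt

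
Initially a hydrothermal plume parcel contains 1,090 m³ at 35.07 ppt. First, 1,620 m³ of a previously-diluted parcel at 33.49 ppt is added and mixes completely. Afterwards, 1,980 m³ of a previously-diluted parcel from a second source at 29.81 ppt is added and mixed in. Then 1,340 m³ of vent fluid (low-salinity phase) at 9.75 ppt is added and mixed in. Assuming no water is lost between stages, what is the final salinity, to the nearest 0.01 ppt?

27.29 ppt

Total salt / total volume:
Initial salt = 1,090×35.07 = 38,226.3
After stage 1: salt = 38,226.3 + 1,620×33.49 = 92,480.1; volume = 2,710 m³; S = 34.125 ppt
After stage 2: salt = 92,480.1 + 1,980×29.81 = 151,503.9; volume = 4,690 m³; S = 32.304 ppt
After stage 3: salt = 151,503.9 + 1,340×9.75 = 164,568.9; volume = 6,030 m³
S = 164,568.9 / 6,030 = 27.2917 ppt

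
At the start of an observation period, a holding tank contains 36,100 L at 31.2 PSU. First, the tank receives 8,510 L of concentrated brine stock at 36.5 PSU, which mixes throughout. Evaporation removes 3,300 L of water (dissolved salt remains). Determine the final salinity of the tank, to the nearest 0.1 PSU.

34.8 PSU

After mixing: salt = 36,100×31.2 + 8,510×36.5 = 1,436,935; volume = 44,610 L
After evaporation: salt unchanged = 1,436,935; volume = 44,610 − 3,300 = 41,310 L
S = 1,436,935 / 41,310 = 34.7842 PSU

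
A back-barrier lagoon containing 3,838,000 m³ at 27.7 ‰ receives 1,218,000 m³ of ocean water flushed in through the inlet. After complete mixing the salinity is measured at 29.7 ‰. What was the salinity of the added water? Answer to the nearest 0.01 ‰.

Salt balance: 3,838,000×27.7 + 1,218,000×S = 5,056,000×29.7
106,312,600 + 1,218,000·S = 150,163,200
S = (150,163,200 − 106,312,600) / 1,218,000 = 36.0021 ‰

36.00 ‰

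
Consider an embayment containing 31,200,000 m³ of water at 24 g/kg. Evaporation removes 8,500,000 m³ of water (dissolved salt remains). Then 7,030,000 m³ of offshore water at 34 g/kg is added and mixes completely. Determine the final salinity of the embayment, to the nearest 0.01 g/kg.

33.23 g/kg

After evaporation: salt = 31,200,000×24 = 748,800,000; volume = 31,200,000 − 8,500,000 = 22,700,000 m³
After mixing: salt = 748,800,000 + 7,030,000×34 = 987,820,000; volume = 22,700,000 + 7,030,000 = 29,730,000 m³
S = 987,820,000 / 29,730,000 = 33.2264 g/kg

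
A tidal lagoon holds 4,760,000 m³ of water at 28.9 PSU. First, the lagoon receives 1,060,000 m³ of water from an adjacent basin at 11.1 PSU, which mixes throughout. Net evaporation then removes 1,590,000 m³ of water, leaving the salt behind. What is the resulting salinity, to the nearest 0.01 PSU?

35.30 PSU

After mixing: salt = 4,760,000×28.9 + 1,060,000×11.1 = 149,330,000; volume = 5,820,000 m³
After evaporation: salt unchanged = 149,330,000; volume = 5,820,000 − 1,590,000 = 4,230,000 m³
S = 149,330,000 / 4,230,000 = 35.3026 PSU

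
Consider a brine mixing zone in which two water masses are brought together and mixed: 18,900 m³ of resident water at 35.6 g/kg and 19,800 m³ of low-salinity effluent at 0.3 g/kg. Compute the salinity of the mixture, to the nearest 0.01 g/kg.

17.54 g/kg

By conservation of dissolved salt,
salt = 18,900×35.6 + 19,800×0.3 = 672,840 + 5,940 = 678,780
volume = 18,900 + 19,800 = 38,700 m³
S = 678,780 / 38,700 = 17.5395 g/kg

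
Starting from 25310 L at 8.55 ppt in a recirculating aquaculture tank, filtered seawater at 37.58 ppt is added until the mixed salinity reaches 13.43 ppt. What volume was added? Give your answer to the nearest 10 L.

Salt balance: 25,310×8.55 + V×37.58 = (25,310+V)×13.43
216,400.5 + 37.58V = 339,913.3 + 13.43V
123,512.8 = 24.15V
V = 5,114.4 L

5110 L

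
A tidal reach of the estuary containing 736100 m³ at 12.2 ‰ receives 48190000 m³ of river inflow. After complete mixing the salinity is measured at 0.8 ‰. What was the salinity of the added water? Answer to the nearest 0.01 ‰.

Salt balance: 736,100×12.2 + 48,190,000×S = 48,926,100×0.8
8,980,420 + 48,190,000·S = 39,140,880
S = (39,140,880 − 8,980,420) / 48,190,000 = 0.6259 ‰

0.63 ‰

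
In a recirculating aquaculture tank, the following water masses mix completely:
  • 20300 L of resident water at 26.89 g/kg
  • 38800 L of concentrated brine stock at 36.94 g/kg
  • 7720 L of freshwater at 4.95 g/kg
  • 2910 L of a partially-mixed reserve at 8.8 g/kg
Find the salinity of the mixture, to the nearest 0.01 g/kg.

Weighted by volume,
salt = 20,300×26.89 + 38,800×36.94 + 7,720×4.95 + 2,910×8.8 = 545,867 + 1,433,272 + 38,214 + 25,608 = 2,042,961
volume = 20,300 + 38,800 + 7,720 + 2,910 = 69,730 L
S = 2,042,961 / 69,730 = 29.2982 g/kg

29.30 g/kg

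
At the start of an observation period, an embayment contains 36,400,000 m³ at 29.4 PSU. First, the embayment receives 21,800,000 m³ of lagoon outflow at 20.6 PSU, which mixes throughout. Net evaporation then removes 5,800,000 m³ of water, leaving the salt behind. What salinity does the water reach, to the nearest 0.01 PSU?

After mixing: salt = 36,400,000×29.4 + 21,800,000×20.6 = 1,519,240,000; volume = 58,200,000 m³
After evaporation: salt unchanged = 1,519,240,000; volume = 58,200,000 − 5,800,000 = 52,400,000 m³
S = 1,519,240,000 / 52,400,000 = 28.9931 PSU

28.99 PSU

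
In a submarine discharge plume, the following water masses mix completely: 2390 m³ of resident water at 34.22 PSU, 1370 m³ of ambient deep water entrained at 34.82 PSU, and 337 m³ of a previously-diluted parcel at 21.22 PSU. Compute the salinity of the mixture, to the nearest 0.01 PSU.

33.35 PSU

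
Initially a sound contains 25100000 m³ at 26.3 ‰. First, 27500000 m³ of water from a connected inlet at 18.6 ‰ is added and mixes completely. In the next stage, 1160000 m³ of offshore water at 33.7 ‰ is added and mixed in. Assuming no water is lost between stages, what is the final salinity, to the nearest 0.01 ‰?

22.52 ‰

Total salt / total volume:
Initial salt = 25,100,000×26.3 = 660,130,000
After stage 1: salt = 660,130,000 + 27,500,000×18.6 = 1,171,630,000; volume = 52,600,000 m³; S = 22.274 ‰
After stage 2: salt = 1,171,630,000 + 1,160,000×33.7 = 1,210,722,000; volume = 53,760,000 m³
S = 1,210,722,000 / 53,760,000 = 22.5209 ‰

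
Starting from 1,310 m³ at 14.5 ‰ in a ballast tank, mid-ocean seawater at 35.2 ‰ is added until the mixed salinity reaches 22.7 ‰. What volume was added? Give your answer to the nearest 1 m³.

859 m³

Salt balance: 1,310×14.5 + V×35.2 = (1,310+V)×22.7
18,995 + 35.2V = 29,737 + 22.7V
10,742 = 12.5V
V = 859.36 m³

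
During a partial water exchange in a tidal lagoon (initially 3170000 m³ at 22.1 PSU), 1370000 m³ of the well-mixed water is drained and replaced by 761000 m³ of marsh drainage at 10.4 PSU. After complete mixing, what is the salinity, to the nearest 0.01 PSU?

18.62 PSU

Remaining after removal: 1,800,000 m³ at 22.1 PSU (salt = 39,780,000)
After addition: salt = 39,780,000 + 761,000×10.4 = 47,694,400; volume = 2,561,000 m³
S = 47,694,400 / 2,561,000 = 18.6234 PSU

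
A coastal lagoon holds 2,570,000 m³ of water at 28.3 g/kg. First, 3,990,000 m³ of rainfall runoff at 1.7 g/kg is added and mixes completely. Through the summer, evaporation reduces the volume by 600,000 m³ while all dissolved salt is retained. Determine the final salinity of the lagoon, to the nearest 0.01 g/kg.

After mixing: salt = 2,570,000×28.3 + 3,990,000×1.7 = 79,514,000; volume = 6,560,000 m³
After evaporation: salt unchanged = 79,514,000; volume = 6,560,000 − 600,000 = 5,960,000 m³
S = 79,514,000 / 5,960,000 = 13.3413 g/kg

13.34 g/kg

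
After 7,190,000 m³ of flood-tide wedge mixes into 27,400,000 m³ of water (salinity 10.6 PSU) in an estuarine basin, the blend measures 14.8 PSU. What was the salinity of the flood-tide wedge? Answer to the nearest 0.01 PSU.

Salt balance: 27,400,000×10.6 + 7,190,000×S = 34,590,000×14.8
290,440,000 + 7,190,000·S = 511,932,000
S = (511,932,000 − 290,440,000) / 7,190,000 = 30.8056 PSU

30.81 PSU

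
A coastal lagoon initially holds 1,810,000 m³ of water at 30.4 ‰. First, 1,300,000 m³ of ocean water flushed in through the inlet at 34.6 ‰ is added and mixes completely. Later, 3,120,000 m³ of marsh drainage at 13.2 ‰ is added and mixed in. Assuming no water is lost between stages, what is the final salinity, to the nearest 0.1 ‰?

Total salt / total volume:
Initial salt = 1,810,000×30.4 = 55,024,000
After stage 1: salt = 55,024,000 + 1,300,000×34.6 = 100,004,000; volume = 3,110,000 m³; S = 32.156 ‰
After stage 2: salt = 100,004,000 + 3,120,000×13.2 = 141,188,000; volume = 6,230,000 m³
S = 141,188,000 / 6,230,000 = 22.6626 ‰

22.7 ‰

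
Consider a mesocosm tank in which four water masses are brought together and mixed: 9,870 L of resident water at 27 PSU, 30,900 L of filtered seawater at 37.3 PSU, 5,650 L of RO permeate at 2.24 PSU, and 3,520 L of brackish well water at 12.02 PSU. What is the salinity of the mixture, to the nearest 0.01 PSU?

Weighted by volume,
salt = 9,870×27 + 30,900×37.3 + 5,650×2.24 + 3,520×12.02 = 266,490 + 1,152,570 + 12,656 + 42,310.4 = 1,474,026.4
volume = 9,870 + 30,900 + 5,650 + 3,520 = 49,940 L
S = 1,474,026.4 / 49,940 = 29.5159 PSU

29.52 PSU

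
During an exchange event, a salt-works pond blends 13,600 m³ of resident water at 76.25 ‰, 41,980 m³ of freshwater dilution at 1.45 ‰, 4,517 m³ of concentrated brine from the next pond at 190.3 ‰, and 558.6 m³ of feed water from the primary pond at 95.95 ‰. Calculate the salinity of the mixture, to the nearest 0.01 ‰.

33.16 ‰

Total salt / total volume:
salt = 13,600×76.25 + 41,980×1.45 + 4,517×190.3 + 558.6×95.95 = 1,037,000 + 60,871 + 859,585.1 + 53,597.67 = 2,011,053.77
volume = 13,600 + 41,980 + 4,517 + 558.6 = 60,655.6 m³
S = 2,011,053.77 / 60,655.6 = 33.1553 ‰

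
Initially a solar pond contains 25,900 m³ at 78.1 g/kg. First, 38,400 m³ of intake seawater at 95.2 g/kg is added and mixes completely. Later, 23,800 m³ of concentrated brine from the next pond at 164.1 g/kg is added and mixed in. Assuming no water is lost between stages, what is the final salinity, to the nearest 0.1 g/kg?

108.8 g/kg

Salt balance:
Initial salt = 25,900×78.1 = 2,022,790
After stage 1: salt = 2,022,790 + 38,400×95.2 = 5,678,470; volume = 64,300 m³; S = 88.312 g/kg
After stage 2: salt = 5,678,470 + 23,800×164.1 = 9,584,050; volume = 88,100 m³
S = 9,584,050 / 88,100 = 108.786 g/kg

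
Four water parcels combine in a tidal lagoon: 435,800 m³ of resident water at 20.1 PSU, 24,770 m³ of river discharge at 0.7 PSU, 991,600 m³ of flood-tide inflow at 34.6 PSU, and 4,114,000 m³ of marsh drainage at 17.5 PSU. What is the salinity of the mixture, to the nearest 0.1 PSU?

20.7 PSU

Weighted by volume,
salt = 435,800×20.1 + 24,770×0.7 + 991,600×34.6 + 4,114,000×17.5 = 8,759,580 + 17,339 + 34,309,360 + 71,995,000 = 115,081,279
volume = 435,800 + 24,770 + 991,600 + 4,114,000 = 5,566,170 m³
S = 115,081,279 / 5,566,170 = 20.675 PSU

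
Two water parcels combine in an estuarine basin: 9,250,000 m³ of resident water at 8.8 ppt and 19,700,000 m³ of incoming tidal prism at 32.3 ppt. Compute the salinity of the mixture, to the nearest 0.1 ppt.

24.8 ppt

Mass of salt is conserved:
salt = 9,250,000×8.8 + 19,700,000×32.3 = 81,400,000 + 636,310,000 = 717,710,000
volume = 9,250,000 + 19,700,000 = 28,950,000 m³
S = 717,710,000 / 28,950,000 = 24.791 ppt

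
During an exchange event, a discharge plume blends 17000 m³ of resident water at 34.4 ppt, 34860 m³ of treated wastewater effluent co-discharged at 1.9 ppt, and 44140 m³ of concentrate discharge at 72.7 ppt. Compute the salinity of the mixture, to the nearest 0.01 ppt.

40.21 ppt

By conservation of dissolved salt,
salt = 17,000×34.4 + 34,860×1.9 + 44,140×72.7 = 584,800 + 66,234 + 3,208,978 = 3,860,012
volume = 17,000 + 34,860 + 44,140 = 96,000 m³
S = 3,860,012 / 96,000 = 40.2085 ppt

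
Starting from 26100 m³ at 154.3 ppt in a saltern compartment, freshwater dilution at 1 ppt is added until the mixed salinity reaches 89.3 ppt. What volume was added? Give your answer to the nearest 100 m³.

Salt balance: 26,100×154.3 + V×1 = (26,100+V)×89.3
4,027,230 + 1V = 2,330,730 + 89.3V
1,696,500 = 88.3V
V = 19,212.91 m³

19200 m³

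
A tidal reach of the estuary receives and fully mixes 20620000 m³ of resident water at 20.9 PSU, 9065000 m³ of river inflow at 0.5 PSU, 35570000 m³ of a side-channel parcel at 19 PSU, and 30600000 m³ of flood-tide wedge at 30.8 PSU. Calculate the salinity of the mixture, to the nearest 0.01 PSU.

Conserving salt mass:
salt = 20,620,000×20.9 + 9,065,000×0.5 + 35,570,000×19 + 30,600,000×30.8 = 430,958,000 + 4,532,500 + 675,830,000 + 942,480,000 = 2,053,800,500
volume = 20,620,000 + 9,065,000 + 35,570,000 + 30,600,000 = 95,855,000 m³
S = 2,053,800,500 / 95,855,000 = 21.4261 PSU

21.43 PSU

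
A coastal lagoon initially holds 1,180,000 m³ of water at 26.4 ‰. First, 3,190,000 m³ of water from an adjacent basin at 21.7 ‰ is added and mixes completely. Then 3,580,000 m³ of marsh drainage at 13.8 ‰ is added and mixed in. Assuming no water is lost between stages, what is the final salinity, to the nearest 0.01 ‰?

18.84 ‰

Weighted by volume,
Initial salt = 1,180,000×26.4 = 31,152,000
After stage 1: salt = 31,152,000 + 3,190,000×21.7 = 100,375,000; volume = 4,370,000 m³; S = 22.969 ‰
After stage 2: salt = 100,375,000 + 3,580,000×13.8 = 149,779,000; volume = 7,950,000 m³
S = 149,779,000 / 7,950,000 = 18.8401 ‰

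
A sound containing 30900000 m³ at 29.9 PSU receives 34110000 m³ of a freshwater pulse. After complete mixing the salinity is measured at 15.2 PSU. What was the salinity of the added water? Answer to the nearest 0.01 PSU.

1.88 PSU

Salt balance: 30,900,000×29.9 + 34,110,000×S = 65,010,000×15.2
923,910,000 + 34,110,000·S = 988,152,000
S = (988,152,000 − 923,910,000) / 34,110,000 = 1.8834 PSU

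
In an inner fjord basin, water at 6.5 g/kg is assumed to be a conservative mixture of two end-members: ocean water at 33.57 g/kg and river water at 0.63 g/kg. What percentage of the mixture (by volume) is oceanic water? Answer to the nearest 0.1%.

17.8%

Let g be the oceanic fraction. Salt balance per unit volume:
g×33.57 + (1−g)×0.63 = 6.5
g = (6.5 − 0.63) / (33.57 − 0.63) = 5.87/32.94 = 0.1782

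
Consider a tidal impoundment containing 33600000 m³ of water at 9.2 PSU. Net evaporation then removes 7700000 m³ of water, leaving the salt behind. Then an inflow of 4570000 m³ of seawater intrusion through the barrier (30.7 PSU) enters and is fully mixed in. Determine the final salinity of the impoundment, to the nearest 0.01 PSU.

14.75 PSU

After evaporation: salt = 33,600,000×9.2 = 309,120,000; volume = 33,600,000 − 7,700,000 = 25,900,000 m³
After mixing: salt = 309,120,000 + 4,570,000×30.7 = 449,419,000; volume = 25,900,000 + 4,570,000 = 30,470,000 m³
S = 449,419,000 / 30,470,000 = 14.7496 PSU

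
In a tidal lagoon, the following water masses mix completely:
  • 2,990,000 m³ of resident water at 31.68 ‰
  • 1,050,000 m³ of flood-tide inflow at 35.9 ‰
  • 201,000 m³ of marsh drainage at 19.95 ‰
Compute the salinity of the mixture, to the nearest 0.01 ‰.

Total salt / total volume:
salt = 2,990,000×31.68 + 1,050,000×35.9 + 201,000×19.95 = 94,723,200 + 37,695,000 + 4,009,950 = 136,428,150
volume = 2,990,000 + 1,050,000 + 201,000 = 4,241,000 m³
S = 136,428,150 / 4,241,000 = 32.1689 ‰

32.17 ‰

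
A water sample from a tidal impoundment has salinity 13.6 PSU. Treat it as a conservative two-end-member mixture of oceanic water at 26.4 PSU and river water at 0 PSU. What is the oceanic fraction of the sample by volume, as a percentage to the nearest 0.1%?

Let g be the oceanic fraction. Salt balance per unit volume:
g×26.4 + (1−g)×0 = 13.6
g = (13.6 − 0) / (26.4 − 0) = 13.6/26.4 = 0.5152

51.5%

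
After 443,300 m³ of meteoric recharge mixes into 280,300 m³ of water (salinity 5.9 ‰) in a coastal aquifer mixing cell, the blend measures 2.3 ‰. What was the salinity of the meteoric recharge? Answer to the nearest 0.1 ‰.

0.0 ‰

Salt balance: 280,300×5.9 + 443,300×S = 723,600×2.3
1,653,770 + 443,300·S = 1,664,280
S = (1,664,280 − 1,653,770) / 443,300 = 0.0237 ‰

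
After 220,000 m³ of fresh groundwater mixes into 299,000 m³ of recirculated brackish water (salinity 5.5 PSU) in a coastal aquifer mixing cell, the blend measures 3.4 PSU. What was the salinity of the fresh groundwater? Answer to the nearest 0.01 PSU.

0.55 PSU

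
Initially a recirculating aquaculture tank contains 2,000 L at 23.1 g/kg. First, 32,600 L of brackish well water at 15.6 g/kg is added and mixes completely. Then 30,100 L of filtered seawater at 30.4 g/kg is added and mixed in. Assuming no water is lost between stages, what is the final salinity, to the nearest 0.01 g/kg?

Mass of salt is conserved:
Initial salt = 2,000×23.1 = 46,200
After stage 1: salt = 46,200 + 32,600×15.6 = 554,760; volume = 34,600 L; S = 16.034 g/kg
After stage 2: salt = 554,760 + 30,100×30.4 = 1,469,800; volume = 64,700 L
S = 1,469,800 / 64,700 = 22.7172 g/kg

22.72 g/kg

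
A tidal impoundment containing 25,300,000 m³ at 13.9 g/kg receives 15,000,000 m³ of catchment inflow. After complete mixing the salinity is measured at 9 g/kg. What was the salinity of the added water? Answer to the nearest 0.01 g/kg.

Salt balance: 25,300,000×13.9 + 15,000,000×S = 40,300,000×9
351,670,000 + 15,000,000·S = 362,700,000
S = (362,700,000 − 351,670,000) / 15,000,000 = 0.7353 g/kg

0.74 g/kg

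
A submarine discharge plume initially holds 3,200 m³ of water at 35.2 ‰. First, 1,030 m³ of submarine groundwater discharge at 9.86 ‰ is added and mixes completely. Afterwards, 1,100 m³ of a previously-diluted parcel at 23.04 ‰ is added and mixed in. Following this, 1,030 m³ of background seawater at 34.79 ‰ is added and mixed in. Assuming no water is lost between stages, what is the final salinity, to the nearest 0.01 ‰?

Total salt / total volume:
Initial salt = 3,200×35.2 = 112,640
After stage 1: salt = 112,640 + 1,030×9.86 = 122,795.8; volume = 4,230 m³; S = 29.03 ‰
After stage 2: salt = 122,795.8 + 1,100×23.04 = 148,139.8; volume = 5,330 m³; S = 27.794 ‰
After stage 3: salt = 148,139.8 + 1,030×34.79 = 183,973.5; volume = 6,360 m³
S = 183,973.5 / 6,360 = 28.9267 ‰

28.93 ‰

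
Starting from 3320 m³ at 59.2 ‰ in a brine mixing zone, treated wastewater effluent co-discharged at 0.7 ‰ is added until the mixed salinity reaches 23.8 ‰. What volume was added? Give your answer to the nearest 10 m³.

5090 m³

Salt balance: 3,320×59.2 + V×0.7 = (3,320+V)×23.8
196,544 + 0.7V = 79,016 + 23.8V
117,528 = 23.1V
V = 5,087.79 m³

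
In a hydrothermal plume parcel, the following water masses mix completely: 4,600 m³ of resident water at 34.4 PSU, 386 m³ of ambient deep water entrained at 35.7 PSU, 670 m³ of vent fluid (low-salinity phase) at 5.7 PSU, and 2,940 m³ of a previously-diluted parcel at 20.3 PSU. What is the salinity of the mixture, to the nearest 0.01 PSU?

27.40 PSU

Weighted by volume,
salt = 4,600×34.4 + 386×35.7 + 670×5.7 + 2,940×20.3 = 158,240 + 13,780.2 + 3,819 + 59,682 = 235,521.2
volume = 4,600 + 386 + 670 + 2,940 = 8,596 m³
S = 235,521.2 / 8,596 = 27.3989 PSU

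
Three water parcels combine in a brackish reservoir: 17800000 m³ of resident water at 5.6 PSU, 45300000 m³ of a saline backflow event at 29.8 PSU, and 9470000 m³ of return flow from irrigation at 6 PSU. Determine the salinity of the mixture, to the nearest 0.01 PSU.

Total salt / total volume:
salt = 17,800,000×5.6 + 45,300,000×29.8 + 9,470,000×6 = 99,680,000 + 1,349,940,000 + 56,820,000 = 1,506,440,000
volume = 17,800,000 + 45,300,000 + 9,470,000 = 72,570,000 m³
S = 1,506,440,000 / 72,570,000 = 20.7584 PSU

20.76 PSU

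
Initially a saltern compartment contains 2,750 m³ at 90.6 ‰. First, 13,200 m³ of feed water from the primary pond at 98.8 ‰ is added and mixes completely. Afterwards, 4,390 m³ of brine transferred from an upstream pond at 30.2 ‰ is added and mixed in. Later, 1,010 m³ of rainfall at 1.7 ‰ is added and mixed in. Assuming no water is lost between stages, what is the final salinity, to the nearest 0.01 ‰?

Mass of salt is conserved:
Initial salt = 2,750×90.6 = 249,150
After stage 1: salt = 249,150 + 13,200×98.8 = 1,553,310; volume = 15,950 m³; S = 97.386 ‰
After stage 2: salt = 1,553,310 + 4,390×30.2 = 1,685,888; volume = 20,340 m³; S = 82.885 ‰
After stage 3: salt = 1,685,888 + 1,010×1.7 = 1,687,605; volume = 21,350 m³
S = 1,687,605 / 21,350 = 79.0447 ‰

79.04 ‰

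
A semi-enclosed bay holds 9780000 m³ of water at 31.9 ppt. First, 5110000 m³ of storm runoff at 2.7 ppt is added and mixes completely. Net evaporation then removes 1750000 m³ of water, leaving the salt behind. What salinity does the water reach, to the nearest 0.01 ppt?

24.79 ppt

After mixing: salt = 9,780,000×31.9 + 5,110,000×2.7 = 325,779,000; volume = 14,890,000 m³
After evaporation: salt unchanged = 325,779,000; volume = 14,890,000 − 1,750,000 = 13,140,000 m³
S = 325,779,000 / 13,140,000 = 24.7929 ppt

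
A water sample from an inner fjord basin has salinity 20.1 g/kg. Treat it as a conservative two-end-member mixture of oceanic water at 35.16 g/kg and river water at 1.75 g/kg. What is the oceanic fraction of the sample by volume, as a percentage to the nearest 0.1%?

54.9%

Let g be the oceanic fraction. Salt balance per unit volume:
g×35.16 + (1−g)×1.75 = 20.1
g = (20.1 − 1.75) / (35.16 − 1.75) = 18.35/33.41 = 0.5492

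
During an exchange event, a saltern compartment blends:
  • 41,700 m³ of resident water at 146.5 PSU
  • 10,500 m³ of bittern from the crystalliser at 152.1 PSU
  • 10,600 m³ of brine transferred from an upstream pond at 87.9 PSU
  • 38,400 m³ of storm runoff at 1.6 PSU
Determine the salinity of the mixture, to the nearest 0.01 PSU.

85.96 PSU

Weighted by volume,
salt = 41,700×146.5 + 10,500×152.1 + 10,600×87.9 + 38,400×1.6 = 6,109,050 + 1,597,050 + 931,740 + 61,440 = 8,699,280
volume = 41,700 + 10,500 + 10,600 + 38,400 = 101,200 m³
S = 8,699,280 / 101,200 = 85.9613 PSU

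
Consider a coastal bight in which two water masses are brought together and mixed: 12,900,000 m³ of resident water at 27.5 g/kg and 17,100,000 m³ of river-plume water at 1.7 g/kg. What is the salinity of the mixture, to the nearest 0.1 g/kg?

Mass of salt is conserved:
salt = 12,900,000×27.5 + 17,100,000×1.7 = 354,750,000 + 29,070,000 = 383,820,000
volume = 12,900,000 + 17,100,000 = 30,000,000 m³
S = 383,820,000 / 30,000,000 = 12.794 g/kg

12.8 g/kg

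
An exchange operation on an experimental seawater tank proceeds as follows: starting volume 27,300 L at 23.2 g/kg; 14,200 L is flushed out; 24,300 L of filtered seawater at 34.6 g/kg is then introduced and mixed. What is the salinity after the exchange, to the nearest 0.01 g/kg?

Remaining after removal: 13,100 L at 23.2 g/kg (salt = 303,920)
After addition: salt = 303,920 + 24,300×34.6 = 1,144,700; volume = 37,400 L
S = 1,144,700 / 37,400 = 30.607 g/kg

30.61 g/kg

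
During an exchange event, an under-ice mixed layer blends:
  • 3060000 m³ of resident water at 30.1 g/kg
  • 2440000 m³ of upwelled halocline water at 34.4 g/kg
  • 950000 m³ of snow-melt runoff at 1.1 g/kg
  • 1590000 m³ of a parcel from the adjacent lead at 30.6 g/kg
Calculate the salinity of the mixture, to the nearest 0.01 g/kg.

Mass of salt is conserved:
salt = 3,060,000×30.1 + 2,440,000×34.4 + 950,000×1.1 + 1,590,000×30.6 = 92,106,000 + 83,936,000 + 1,045,000 + 48,654,000 = 225,741,000
volume = 3,060,000 + 2,440,000 + 950,000 + 1,590,000 = 8,040,000 m³
S = 225,741,000 / 8,040,000 = 28.0772 g/kg

28.08 g/kg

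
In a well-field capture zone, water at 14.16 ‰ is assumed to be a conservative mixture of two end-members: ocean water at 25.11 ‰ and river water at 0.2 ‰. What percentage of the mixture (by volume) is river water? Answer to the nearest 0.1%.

44.0%

Let f be the freshwater fraction. Salt balance per unit volume:
f×0.2 + (1−f)×25.11 = 14.16
f = (25.11 − 14.16) / (25.11 − 0.2) = 10.95/24.91 = 0.4396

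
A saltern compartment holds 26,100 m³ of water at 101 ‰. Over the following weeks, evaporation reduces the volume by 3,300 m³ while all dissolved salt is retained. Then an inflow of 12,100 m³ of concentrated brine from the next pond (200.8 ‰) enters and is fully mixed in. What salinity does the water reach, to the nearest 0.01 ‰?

145.15 ‰

After evaporation: salt = 26,100×101 = 2,636,100; volume = 26,100 − 3,300 = 22,800 m³
After mixing: salt = 2,636,100 + 12,100×200.8 = 5,065,780; volume = 22,800 + 12,100 = 34,900 m³
S = 5,065,780 / 34,900 = 145.1513 ‰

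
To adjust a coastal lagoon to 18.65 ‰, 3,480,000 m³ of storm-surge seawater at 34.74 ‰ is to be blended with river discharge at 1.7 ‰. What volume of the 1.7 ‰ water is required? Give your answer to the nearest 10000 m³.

3300000 m³

Salt balance: 3,480,000×34.74 + V×1.7 = (3,480,000+V)×18.65
120,895,200 + 1.7V = 64,902,000 + 18.65V
55,993,200 = 16.95V
V = 3,303,433.63 m³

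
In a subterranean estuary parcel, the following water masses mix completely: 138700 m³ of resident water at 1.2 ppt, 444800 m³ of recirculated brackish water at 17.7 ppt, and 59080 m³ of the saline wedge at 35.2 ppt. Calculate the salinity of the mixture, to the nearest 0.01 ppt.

15.75 ppt

Mass of salt is conserved:
salt = 138,700×1.2 + 444,800×17.7 + 59,080×35.2 = 166,440 + 7,872,960 + 2,079,616 = 10,119,016
volume = 138,700 + 444,800 + 59,080 = 642,580 m³
S = 10,119,016 / 642,580 = 15.7475 ppt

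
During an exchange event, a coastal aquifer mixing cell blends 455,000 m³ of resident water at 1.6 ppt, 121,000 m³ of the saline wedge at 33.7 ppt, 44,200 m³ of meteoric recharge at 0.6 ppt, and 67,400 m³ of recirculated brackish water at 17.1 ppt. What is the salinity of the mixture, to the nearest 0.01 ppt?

8.70 ppt

Weighted by volume,
salt = 455,000×1.6 + 121,000×33.7 + 44,200×0.6 + 67,400×17.1 = 728,000 + 4,077,700 + 26,520 + 1,152,540 = 5,984,760
volume = 455,000 + 121,000 + 44,200 + 67,400 = 687,600 m³
S = 5,984,760 / 687,600 = 8.7038 ppt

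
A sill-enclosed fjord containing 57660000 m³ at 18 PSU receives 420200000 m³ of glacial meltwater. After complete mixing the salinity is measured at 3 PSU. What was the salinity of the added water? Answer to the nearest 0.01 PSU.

0.94 PSU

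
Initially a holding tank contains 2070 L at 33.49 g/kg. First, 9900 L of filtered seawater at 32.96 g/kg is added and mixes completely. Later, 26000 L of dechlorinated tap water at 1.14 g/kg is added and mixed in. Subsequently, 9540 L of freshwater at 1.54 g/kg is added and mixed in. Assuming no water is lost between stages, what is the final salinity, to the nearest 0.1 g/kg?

9.3 g/kg

Mass of salt is conserved:
Initial salt = 2,070×33.49 = 69,324.3
After stage 1: salt = 69,324.3 + 9,900×32.96 = 395,628.3; volume = 11,970 L; S = 33.052 g/kg
After stage 2: salt = 395,628.3 + 26,000×1.14 = 425,268.3; volume = 37,970 L; S = 11.2 g/kg
After stage 3: salt = 425,268.3 + 9,540×1.54 = 439,959.9; volume = 47,510 L
S = 439,959.9 / 47,510 = 9.2604 g/kg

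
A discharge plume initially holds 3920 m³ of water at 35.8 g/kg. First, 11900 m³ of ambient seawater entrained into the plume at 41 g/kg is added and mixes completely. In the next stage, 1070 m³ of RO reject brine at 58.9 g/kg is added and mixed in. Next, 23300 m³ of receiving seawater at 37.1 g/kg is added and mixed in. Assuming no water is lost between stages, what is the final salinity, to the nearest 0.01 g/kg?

38.71 g/kg

Salt balance:
Initial salt = 3,920×35.8 = 140,336
After stage 1: salt = 140,336 + 11,900×41 = 628,236; volume = 15,820 m³; S = 39.712 g/kg
After stage 2: salt = 628,236 + 1,070×58.9 = 691,259; volume = 16,890 m³; S = 40.927 g/kg
After stage 3: salt = 691,259 + 23,300×37.1 = 1,555,689; volume = 40,190 m³
S = 1,555,689 / 40,190 = 38.7084 g/kg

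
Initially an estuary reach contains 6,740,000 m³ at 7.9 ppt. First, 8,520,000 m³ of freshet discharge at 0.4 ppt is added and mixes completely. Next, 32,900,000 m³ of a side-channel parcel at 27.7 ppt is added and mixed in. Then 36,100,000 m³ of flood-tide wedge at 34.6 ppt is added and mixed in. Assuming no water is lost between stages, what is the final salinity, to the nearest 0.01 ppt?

26.31 ppt

Mass of salt is conserved:
Initial salt = 6,740,000×7.9 = 53,246,000
After stage 1: salt = 53,246,000 + 8,520,000×0.4 = 56,654,000; volume = 15,260,000 m³; S = 3.713 ppt
After stage 2: salt = 56,654,000 + 32,900,000×27.7 = 967,984,000; volume = 48,160,000 m³; S = 20.099 ppt
After stage 3: salt = 967,984,000 + 36,100,000×34.6 = 2,217,044,000; volume = 84,260,000 m³
S = 2,217,044,000 / 84,260,000 = 26.3119 ppt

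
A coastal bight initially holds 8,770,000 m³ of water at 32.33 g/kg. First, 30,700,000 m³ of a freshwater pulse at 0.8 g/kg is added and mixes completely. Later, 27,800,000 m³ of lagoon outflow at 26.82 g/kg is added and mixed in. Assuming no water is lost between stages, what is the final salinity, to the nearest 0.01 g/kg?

15.66 g/kg

Weighted by volume,
Initial salt = 8,770,000×32.33 = 283,534,100
After stage 1: salt = 283,534,100 + 30,700,000×0.8 = 308,094,100; volume = 39,470,000 m³; S = 7.806 g/kg
After stage 2: salt = 308,094,100 + 27,800,000×26.82 = 1,053,690,100; volume = 67,270,000 m³
S = 1,053,690,100 / 67,270,000 = 15.6636 g/kg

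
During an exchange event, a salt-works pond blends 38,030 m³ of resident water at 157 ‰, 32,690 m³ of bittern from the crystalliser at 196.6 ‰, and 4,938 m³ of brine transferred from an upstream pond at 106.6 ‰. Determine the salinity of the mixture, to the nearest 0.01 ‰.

170.82 ‰

Conserving salt mass:
salt = 38,030×157 + 32,690×196.6 + 4,938×106.6 = 5,970,710 + 6,426,854 + 526,390.8 = 12,923,954.8
volume = 38,030 + 32,690 + 4,938 = 75,658 m³
S = 12,923,954.8 / 75,658 = 170.8207 ‰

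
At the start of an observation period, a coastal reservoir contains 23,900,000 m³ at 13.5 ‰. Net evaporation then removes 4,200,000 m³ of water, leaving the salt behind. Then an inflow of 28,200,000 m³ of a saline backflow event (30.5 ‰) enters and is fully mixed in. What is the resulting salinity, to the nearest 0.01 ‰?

24.69 ‰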